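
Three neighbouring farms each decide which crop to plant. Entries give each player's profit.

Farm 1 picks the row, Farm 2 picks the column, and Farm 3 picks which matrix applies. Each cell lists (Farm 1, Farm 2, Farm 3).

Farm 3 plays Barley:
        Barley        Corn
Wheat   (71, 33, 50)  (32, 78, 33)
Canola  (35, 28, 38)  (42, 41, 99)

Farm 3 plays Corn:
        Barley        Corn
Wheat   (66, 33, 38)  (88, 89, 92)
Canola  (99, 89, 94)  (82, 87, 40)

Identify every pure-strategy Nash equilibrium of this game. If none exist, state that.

The pure Nash equilibria are (Wheat, Corn, Corn); (Canola, Barley, Corn); (Canola, Corn, Barley).

Mark each player's best response to every combination of opponents' strategies; a profile where every player is best-responding is a pure Nash equilibrium.
Farm 1 against (Barley, Barley): payoffs 71, 35 → best response Wheat.
Farm 1 against (Barley, Corn): payoffs 66, 99 → best response Canola.
Farm 1 against (Corn, Barley): payoffs 32, 42 → best response Canola.
Farm 1 against (Corn, Corn): payoffs 88, 82 → best response Wheat.
Farm 2 against (Wheat, Barley): payoffs 33, 78 → best response Corn.
Farm 2 against (Wheat, Corn): payoffs 33, 89 → best response Corn.
Farm 2 against (Canola, Barley): payoffs 28, 41 → best response Corn.
Farm 2 against (Canola, Corn): payoffs 89, 87 → best response Barley.
Farm 3 against (Wheat, Barley): payoffs 50, 38 → best response Barley.
Farm 3 against (Wheat, Corn): payoffs 33, 92 → best response Corn.
Farm 3 against (Canola, Barley): payoffs 38, 94 → best response Corn.
Farm 3 against (Canola, Corn): payoffs 99, 40 → best response Barley.
Mutual best responses: (Wheat, Corn, Corn); (Canola, Barley, Corn); (Canola, Corn, Barley).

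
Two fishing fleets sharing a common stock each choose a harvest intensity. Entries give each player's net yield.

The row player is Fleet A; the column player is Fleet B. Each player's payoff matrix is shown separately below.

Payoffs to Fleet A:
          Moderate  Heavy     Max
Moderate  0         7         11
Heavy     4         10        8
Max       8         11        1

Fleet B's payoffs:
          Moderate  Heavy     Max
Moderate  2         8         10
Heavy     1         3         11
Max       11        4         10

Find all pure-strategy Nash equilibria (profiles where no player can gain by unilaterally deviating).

For each player, find the best response to each opponent profile; mutual best responses are the pure NE.
Fleet A against Moderate: payoffs 0, 4, 8 → best response Max.
Fleet A against Heavy: payoffs 7, 10, 11 → best response Max.
Fleet A against Max: payoffs 11, 8, 1 → best response Moderate.
Fleet B against Moderate: payoffs 2, 8, 10 → best response Max.
Fleet B against Heavy: payoffs 1, 3, 11 → best response Max.
Fleet B against Max: payoffs 11, 4, 10 → best response Moderate.
Mutual best responses: (Moderate, Max); (Max, Moderate).

(Moderate, Max); (Max, Moderate)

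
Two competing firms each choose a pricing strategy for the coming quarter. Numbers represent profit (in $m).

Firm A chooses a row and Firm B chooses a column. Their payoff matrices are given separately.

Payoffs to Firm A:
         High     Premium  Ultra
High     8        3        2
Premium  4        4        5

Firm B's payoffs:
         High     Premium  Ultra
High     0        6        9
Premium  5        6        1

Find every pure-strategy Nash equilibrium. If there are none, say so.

(High, High): Firm B can switch to Premium (0 → 6). Not NE.
(High, Premium): Firm A can switch to Premium (3 → 4). Not NE.
(High, Ultra): Firm A can switch to Premium (2 → 5). Not NE.
(Premium, High): Firm A can switch to High (4 → 8). Not NE.
(Premium, Premium): Firm A gets 4, best alternative 3; Firm B gets 6, best alternative 5. No profitable deviation — NE.
(Premium, Ultra): Firm B can switch to High (1 → 5). Not NE.

(Premium, Premium)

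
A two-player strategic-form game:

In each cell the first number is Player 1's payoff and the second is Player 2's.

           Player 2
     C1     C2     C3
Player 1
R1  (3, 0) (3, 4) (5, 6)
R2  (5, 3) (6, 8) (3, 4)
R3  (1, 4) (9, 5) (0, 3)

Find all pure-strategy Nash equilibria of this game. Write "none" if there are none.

Player 1 against C1: payoffs 3, 5, 1 → best response R2.
Player 1 against C2: payoffs 3, 6, 9 → best response R3.
Player 1 against C3: payoffs 5, 3, 0 → best response R1.
Player 2 against R1: payoffs 0, 4, 6 → best response C3.
Player 2 against R2: payoffs 3, 8, 4 → best response C2.
Player 2 against R3: payoffs 4, 5, 3 → best response C2.
Mutual best responses: (R1, C3); (R3, C2).

Pure-strategy Nash equilibria: (R1, C3); (R3, C2)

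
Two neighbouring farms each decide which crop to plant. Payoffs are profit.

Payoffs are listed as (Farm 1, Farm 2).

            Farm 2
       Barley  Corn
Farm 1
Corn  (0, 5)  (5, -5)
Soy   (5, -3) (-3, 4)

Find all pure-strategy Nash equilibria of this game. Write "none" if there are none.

For each player, find the best response to each opponent profile; mutual best responses are the pure NE.
Farm 1 against Barley: payoffs 0, 5 → best response Soy.
Farm 1 against Corn: payoffs 5, -3 → best response Corn.
Farm 2 against Corn: payoffs 5, -5 → best response Barley.
Farm 2 against Soy: payoffs -3, 4 → best response Corn.
No profile is a mutual best response for all players.

none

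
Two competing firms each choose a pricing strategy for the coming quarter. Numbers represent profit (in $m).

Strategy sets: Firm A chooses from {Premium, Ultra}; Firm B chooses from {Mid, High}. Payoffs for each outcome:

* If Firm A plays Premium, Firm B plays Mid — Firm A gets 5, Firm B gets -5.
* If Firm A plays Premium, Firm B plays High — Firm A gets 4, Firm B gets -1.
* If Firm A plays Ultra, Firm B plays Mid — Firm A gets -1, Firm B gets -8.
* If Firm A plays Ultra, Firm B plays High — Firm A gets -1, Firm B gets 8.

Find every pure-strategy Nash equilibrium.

Mark each player's best response to every combination of opponents' strategies; a profile where every player is best-responding is a pure Nash equilibrium.
Firm A against Mid: payoffs 5, -1 → best response Premium.
Firm A against High: payoffs 4, -1 → best response Premium.
Firm B against Premium: payoffs -5, -1 → best response High.
Firm B against Ultra: payoffs -8, 8 → best response High.
Mutual best responses: (Premium, High).

The unique pure-strategy Nash equilibrium is (Premium, High).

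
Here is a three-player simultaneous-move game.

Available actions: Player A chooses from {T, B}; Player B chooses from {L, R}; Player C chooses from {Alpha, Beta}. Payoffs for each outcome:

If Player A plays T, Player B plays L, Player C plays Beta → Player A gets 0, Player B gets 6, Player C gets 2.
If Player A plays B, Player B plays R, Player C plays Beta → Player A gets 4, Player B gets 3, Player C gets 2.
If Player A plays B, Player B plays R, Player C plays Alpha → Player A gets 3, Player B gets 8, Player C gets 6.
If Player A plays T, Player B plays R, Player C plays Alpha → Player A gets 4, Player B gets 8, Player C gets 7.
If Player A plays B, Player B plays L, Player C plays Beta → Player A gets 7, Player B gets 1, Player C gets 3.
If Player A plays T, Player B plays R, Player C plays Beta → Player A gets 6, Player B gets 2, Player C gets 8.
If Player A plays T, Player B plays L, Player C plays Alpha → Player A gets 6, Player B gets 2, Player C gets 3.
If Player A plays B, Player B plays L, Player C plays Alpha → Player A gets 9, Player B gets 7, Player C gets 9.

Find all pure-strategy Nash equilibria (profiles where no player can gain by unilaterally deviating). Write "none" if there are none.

Player A against (L, Alpha): payoffs 6, 9 → best response B.
Player A against (L, Beta): payoffs 0, 7 → best response B.
Player A against (R, Alpha): payoffs 4, 3 → best response T.
Player A against (R, Beta): payoffs 6, 4 → best response T.
Player B against (T, Alpha): payoffs 2, 8 → best response R.
Player B against (T, Beta): payoffs 6, 2 → best response L.
Player B against (B, Alpha): payoffs 7, 8 → best response R.
Player B against (B, Beta): payoffs 1, 3 → best response R.
Player C against (T, L): payoffs 3, 2 → best response Alpha.
Player C against (T, R): payoffs 7, 8 → best response Beta.
Player C against (B, L): payoffs 9, 3 → best response Alpha.
Player C against (B, R): payoffs 6, 2 → best response Alpha.
No profile is a mutual best response for all players.

This game has no pure Nash equilibrium.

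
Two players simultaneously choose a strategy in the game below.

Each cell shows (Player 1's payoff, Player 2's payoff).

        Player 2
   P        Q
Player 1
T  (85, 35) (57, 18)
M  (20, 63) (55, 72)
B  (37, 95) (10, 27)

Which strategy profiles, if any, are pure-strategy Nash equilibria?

(T, P)

(T, P): Player 1 gets 85, best alternative 37; Player 2 gets 35, best alternative 18. No profitable deviation — NE.
(T, Q): Player 2 can switch to P (18 → 35). Not NE.
(M, P): Player 1 can switch to T (20 → 85). Not NE.
(M, Q): Player 1 can switch to T (55 → 57). Not NE.
(B, P): Player 1 can switch to T (37 → 85). Not NE.
(B, Q): Player 1 can switch to T (10 → 57). Not NE.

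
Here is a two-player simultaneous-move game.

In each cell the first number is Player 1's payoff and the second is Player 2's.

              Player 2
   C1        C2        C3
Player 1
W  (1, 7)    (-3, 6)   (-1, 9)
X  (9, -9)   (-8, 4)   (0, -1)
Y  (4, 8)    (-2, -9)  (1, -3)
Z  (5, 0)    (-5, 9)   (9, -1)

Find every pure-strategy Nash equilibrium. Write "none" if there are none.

none

Player 1 against C1: payoffs 1, 9, 4, 5 → best response X.
Player 1 against C2: payoffs -3, -8, -2, -5 → best response Y.
Player 1 against C3: payoffs -1, 0, 1, 9 → best response Z.
Player 2 against W: payoffs 7, 6, 9 → best response C3.
Player 2 against X: payoffs -9, 4, -1 → best response C2.
Player 2 against Y: payoffs 8, -9, -3 → best response C1.
Player 2 against Z: payoffs 0, 9, -1 → best response C2.
No profile is a mutual best response for all players.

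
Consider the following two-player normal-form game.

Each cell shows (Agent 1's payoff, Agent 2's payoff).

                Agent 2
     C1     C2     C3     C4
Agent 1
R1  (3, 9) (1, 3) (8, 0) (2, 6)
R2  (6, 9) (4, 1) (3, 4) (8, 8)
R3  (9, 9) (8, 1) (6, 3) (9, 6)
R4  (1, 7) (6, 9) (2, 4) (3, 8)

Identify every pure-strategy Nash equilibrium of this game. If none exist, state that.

(R1, C1): Agent 1 can switch to R2 (3 → 6). Not NE.
(R1, C2): Agent 1 can switch to R2 (1 → 4). Not NE.
(R1, C3): Agent 2 can switch to C1 (0 → 9). Not NE.
(R1, C4): Agent 1 can switch to R2 (2 → 8). Not NE.
(R2, C1): Agent 1 can switch to R3 (6 → 9). Not NE.
(R2, C2): Agent 1 can switch to R3 (4 → 8). Not NE.
(R2, C3): Agent 1 can switch to R1 (3 → 8). Not NE.
(R2, C4): Agent 1 can switch to R3 (8 → 9). Not NE.
(R3, C1): Agent 1 gets 9, best alternative 6; Agent 2 gets 9, best alternative 6. No profitable deviation — NE.
(R3, C2): Agent 2 can switch to C1 (1 → 9). Not NE.
(R3, C3): Agent 1 can switch to R1 (6 → 8). Not NE.
(The remaining 5 profiles each have a profitable deviation by the same check.)

The unique pure-strategy Nash equilibrium is (R3, C1).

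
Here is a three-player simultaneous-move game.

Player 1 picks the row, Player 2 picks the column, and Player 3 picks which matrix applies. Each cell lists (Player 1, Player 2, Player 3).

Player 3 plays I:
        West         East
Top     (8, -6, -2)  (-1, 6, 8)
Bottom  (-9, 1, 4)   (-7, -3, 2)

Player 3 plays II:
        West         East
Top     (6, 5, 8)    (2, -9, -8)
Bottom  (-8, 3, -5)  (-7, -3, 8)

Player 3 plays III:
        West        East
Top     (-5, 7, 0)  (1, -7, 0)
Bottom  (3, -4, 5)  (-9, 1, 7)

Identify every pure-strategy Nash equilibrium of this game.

(Top, West, II); (Top, East, I)

Check each profile: it is a Nash equilibrium iff no player can strictly gain by switching unilaterally.
(Top, West, I): Player 2 can switch to East (-6 → 6). Not NE.
(Top, West, II): Player 1 gets 6, best alternative -8; Player 2 gets 5, best alternative -9; Player 3 gets 8, best alternative 0. No profitable deviation — NE.
(Top, West, III): Player 1 can switch to Bottom (-5 → 3). Not NE.
(Top, East, I): Player 1 gets -1, best alternative -7; Player 2 gets 6, best alternative -6; Player 3 gets 8, best alternative 0. No profitable deviation — NE.
(Top, East, II): Player 2 can switch to West (-9 → 5). Not NE.
(Top, East, III): Player 2 can switch to West (-7 → 7). Not NE.
(Bottom, West, I): Player 1 can switch to Top (-9 → 8). Not NE.
(Bottom, West, II): Player 1 can switch to Top (-8 → 6). Not NE.
(Bottom, West, III): Player 2 can switch to East (-4 → 1). Not NE.
(Bottom, East, I): Player 1 can switch to Top (-7 → -1). Not NE.
(Bottom, East, II): Player 1 can switch to Top (-7 → 2). Not NE.
(Bottom, East, III): Player 1 can switch to Top (-9 → 1). Not NE.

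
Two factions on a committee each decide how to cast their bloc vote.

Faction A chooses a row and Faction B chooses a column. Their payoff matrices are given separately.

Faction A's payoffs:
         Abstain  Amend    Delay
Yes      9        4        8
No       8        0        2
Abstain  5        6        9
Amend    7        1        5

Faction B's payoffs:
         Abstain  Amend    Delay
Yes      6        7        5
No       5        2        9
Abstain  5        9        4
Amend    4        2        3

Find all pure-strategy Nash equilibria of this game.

(Yes, Abstain): Faction B can switch to Amend (6 → 7). Not NE.
(Yes, Amend): Faction A can switch to Abstain (4 → 6). Not NE.
(Yes, Delay): Faction A can switch to Abstain (8 → 9). Not NE.
(No, Abstain): Faction A can switch to Yes (8 → 9). Not NE.
(No, Amend): Faction A can switch to Yes (0 → 4). Not NE.
(No, Delay): Faction A can switch to Yes (2 → 8). Not NE.
(Abstain, Abstain): Faction A can switch to Yes (5 → 9). Not NE.
(Abstain, Amend): Faction A gets 6, best alternative 4; Faction B gets 9, best alternative 5. No profitable deviation — NE.
(Abstain, Delay): Faction B can switch to Abstain (4 → 5). Not NE.
(Amend, Abstain): Faction A can switch to Yes (7 → 9). Not NE.
(Amend, Amend): Faction A can switch to Yes (1 → 4). Not NE.
(The remaining 1 profile has a profitable deviation by the same check.)

Pure NE: (Abstain, Amend)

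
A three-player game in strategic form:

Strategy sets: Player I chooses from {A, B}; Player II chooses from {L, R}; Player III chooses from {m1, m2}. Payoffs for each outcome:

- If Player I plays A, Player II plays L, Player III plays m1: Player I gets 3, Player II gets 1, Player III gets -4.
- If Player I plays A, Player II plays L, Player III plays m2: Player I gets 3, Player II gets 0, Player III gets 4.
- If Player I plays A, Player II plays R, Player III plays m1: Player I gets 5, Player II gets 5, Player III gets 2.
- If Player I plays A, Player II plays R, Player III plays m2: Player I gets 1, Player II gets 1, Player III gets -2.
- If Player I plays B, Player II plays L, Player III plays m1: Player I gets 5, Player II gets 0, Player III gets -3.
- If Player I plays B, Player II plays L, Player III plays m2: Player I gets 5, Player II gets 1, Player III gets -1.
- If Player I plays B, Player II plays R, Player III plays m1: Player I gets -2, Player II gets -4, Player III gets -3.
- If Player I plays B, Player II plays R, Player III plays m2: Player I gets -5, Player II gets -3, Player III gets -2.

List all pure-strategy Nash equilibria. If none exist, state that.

The pure Nash equilibria are (A, R, m1), (B, L, m2).

(A, L, m1): Player I can switch to B (3 → 5). Not NE.
(A, L, m2): Player I can switch to B (3 → 5). Not NE.
(A, R, m1): Player I gets 5, best alternative -2; Player II gets 5, best alternative 1; Player III gets 2, best alternative -2. No profitable deviation — NE.
(A, R, m2): Player III can switch to m1 (-2 → 2). Not NE.
(B, L, m1): Player III can switch to m2 (-3 → -1). Not NE.
(B, L, m2): Player I gets 5, best alternative 3; Player II gets 1, best alternative -3; Player III gets -1, best alternative -3. No profitable deviation — NE.
(B, R, m1): Player I can switch to A (-2 → 5). Not NE.
(B, R, m2): Player I can switch to A (-5 → 1). Not NE.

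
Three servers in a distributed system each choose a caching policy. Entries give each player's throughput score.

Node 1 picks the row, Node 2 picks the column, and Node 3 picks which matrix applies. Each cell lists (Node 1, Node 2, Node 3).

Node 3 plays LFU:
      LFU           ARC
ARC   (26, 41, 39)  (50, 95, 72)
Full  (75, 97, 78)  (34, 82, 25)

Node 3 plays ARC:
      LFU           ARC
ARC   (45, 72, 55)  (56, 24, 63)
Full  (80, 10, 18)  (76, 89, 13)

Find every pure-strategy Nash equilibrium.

Mark each player's best response to every combination of opponents' strategies; a profile where every player is best-responding is a pure Nash equilibrium.
Node 1 against (LFU, LFU): payoffs 26, 75 → best response Full.
Node 1 against (LFU, ARC): payoffs 45, 80 → best response Full.
Node 1 against (ARC, LFU): payoffs 50, 34 → best response ARC.
Node 1 against (ARC, ARC): payoffs 56, 76 → best response Full.
Node 2 against (ARC, LFU): payoffs 41, 95 → best response ARC.
Node 2 against (ARC, ARC): payoffs 72, 24 → best response LFU.
Node 2 against (Full, LFU): payoffs 97, 82 → best response LFU.
Node 2 against (Full, ARC): payoffs 10, 89 → best response ARC.
Node 3 against (ARC, LFU): payoffs 39, 55 → best response ARC.
Node 3 against (ARC, ARC): payoffs 72, 63 → best response LFU.
Node 3 against (Full, LFU): payoffs 78, 18 → best response LFU.
Node 3 against (Full, ARC): payoffs 25, 13 → best response LFU.
Mutual best responses: (ARC, ARC, LFU); (Full, LFU, LFU).

(ARC, ARC, LFU); (Full, LFU, LFU)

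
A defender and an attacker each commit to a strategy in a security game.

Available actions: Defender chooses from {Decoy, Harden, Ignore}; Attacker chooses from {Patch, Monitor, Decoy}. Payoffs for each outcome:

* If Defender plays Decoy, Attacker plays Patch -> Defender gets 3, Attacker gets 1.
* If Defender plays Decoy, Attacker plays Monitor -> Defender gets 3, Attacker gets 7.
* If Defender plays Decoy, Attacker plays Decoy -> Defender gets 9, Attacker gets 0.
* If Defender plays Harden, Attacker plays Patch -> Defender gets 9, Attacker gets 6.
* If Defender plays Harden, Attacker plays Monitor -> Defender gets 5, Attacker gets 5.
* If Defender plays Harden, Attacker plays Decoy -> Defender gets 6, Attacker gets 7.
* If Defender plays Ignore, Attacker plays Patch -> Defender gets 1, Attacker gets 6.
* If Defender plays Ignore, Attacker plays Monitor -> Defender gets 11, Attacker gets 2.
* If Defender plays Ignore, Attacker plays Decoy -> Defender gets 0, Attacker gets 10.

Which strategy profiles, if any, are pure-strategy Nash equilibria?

For each strategy profile, look for a profitable unilateral deviation.
(Decoy, Patch): Defender can switch to Harden (3 → 9). Not NE.
(Decoy, Monitor): Defender can switch to Harden (3 → 5). Not NE.
(Decoy, Decoy): Attacker can switch to Patch (0 → 1). Not NE.
(Harden, Patch): Attacker can switch to Decoy (6 → 7). Not NE.
(Harden, Monitor): Defender can switch to Ignore (5 → 11). Not NE.
(Harden, Decoy): Defender can switch to Decoy (6 → 9). Not NE.
(Ignore, Patch): Defender can switch to Decoy (1 → 3). Not NE.
(Ignore, Monitor): Attacker can switch to Patch (2 → 6). Not NE.
(The remaining 1 profile has a profitable deviation by the same check.)

No pure-strategy Nash equilibrium.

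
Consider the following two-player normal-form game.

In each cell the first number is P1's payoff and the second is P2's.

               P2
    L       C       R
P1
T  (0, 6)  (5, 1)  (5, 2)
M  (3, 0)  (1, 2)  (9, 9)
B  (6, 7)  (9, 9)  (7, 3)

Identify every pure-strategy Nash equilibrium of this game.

Pure-strategy Nash equilibria: (M, R) and (B, C)

Mark each player's best response to every combination of opponents' strategies; a profile where every player is best-responding is a pure Nash equilibrium.
P1 against L: payoffs 0, 3, 6 → best response B.
P1 against C: payoffs 5, 1, 9 → best response B.
P1 against R: payoffs 5, 9, 7 → best response M.
P2 against T: payoffs 6, 1, 2 → best response L.
P2 against M: payoffs 0, 2, 9 → best response R.
P2 against B: payoffs 7, 9, 3 → best response C.
Mutual best responses: (M, R); (B, C).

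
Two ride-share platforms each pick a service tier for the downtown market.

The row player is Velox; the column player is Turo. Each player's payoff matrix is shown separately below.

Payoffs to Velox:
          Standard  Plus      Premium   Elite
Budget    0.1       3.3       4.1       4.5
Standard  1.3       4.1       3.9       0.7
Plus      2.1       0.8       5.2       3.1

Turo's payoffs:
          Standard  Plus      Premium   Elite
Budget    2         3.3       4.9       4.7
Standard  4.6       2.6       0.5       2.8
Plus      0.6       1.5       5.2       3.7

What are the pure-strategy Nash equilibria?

(Plus, Premium)

(Budget, Standard): Velox can switch to Standard (0.1 → 1.3). Not NE.
(Budget, Plus): Velox can switch to Standard (3.3 → 4.1). Not NE.
(Budget, Premium): Velox can switch to Plus (4.1 → 5.2). Not NE.
(Budget, Elite): Turo can switch to Premium (4.7 → 4.9). Not NE.
(Standard, Standard): Velox can switch to Plus (1.3 → 2.1). Not NE.
(Standard, Plus): Turo can switch to Standard (2.6 → 4.6). Not NE.
(Standard, Premium): Velox can switch to Budget (3.9 → 4.1). Not NE.
(Standard, Elite): Velox can switch to Budget (0.7 → 4.5). Not NE.
(Plus, Standard): Turo can switch to Plus (0.6 → 1.5). Not NE.
(Plus, Plus): Velox can switch to Budget (0.8 → 3.3). Not NE.
(Plus, Premium): Velox gets 5.2, best alternative 4.1; Turo gets 5.2, best alternative 3.7. No profitable deviation — NE.
(The remaining 1 profile has a profitable deviation by the same check.)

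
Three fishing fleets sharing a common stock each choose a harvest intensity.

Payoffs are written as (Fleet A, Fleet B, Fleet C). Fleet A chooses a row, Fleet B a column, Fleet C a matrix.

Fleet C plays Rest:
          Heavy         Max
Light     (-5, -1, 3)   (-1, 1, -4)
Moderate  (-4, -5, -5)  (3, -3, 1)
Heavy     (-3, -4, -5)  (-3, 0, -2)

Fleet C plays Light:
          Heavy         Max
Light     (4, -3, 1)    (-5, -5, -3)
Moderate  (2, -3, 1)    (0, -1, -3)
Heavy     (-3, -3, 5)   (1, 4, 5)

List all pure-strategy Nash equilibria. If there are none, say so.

Pure-strategy Nash equilibria: (Moderate, Max, Rest) and (Heavy, Max, Light)

For each strategy profile, look for a profitable unilateral deviation.
(Light, Heavy, Rest): Fleet A can switch to Moderate (-5 → -4). Not NE.
(Light, Heavy, Light): Fleet C can switch to Rest (1 → 3). Not NE.
(Light, Max, Rest): Fleet A can switch to Moderate (-1 → 3). Not NE.
(Light, Max, Light): Fleet A can switch to Moderate (-5 → 0). Not NE.
(Moderate, Heavy, Rest): Fleet A can switch to Heavy (-4 → -3). Not NE.
(Moderate, Heavy, Light): Fleet A can switch to Light (2 → 4). Not NE.
(Moderate, Max, Rest): Fleet A gets 3, best alternative -1; Fleet B gets -3, best alternative -5; Fleet C gets 1, best alternative -3. No profitable deviation — NE.
(Moderate, Max, Light): Fleet A can switch to Heavy (0 → 1). Not NE.
(Heavy, Heavy, Rest): Fleet B can switch to Max (-4 → 0). Not NE.
(Heavy, Max, Light): Fleet A gets 1, best alternative 0; Fleet B gets 4, best alternative -3; Fleet C gets 5, best alternative -2. No profitable deviation — NE.
(The remaining 2 profiles each have a profitable deviation by the same check.)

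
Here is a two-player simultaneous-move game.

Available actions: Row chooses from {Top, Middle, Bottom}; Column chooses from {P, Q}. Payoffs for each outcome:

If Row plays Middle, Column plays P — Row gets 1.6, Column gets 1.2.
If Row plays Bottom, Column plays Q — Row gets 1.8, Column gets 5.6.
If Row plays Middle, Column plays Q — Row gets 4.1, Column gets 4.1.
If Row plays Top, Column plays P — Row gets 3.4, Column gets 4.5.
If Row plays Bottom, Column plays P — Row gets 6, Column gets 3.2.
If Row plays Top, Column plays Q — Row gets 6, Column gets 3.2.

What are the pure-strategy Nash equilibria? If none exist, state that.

For each player, find the best response to each opponent profile; mutual best responses are the pure NE.
Row against P: payoffs 3.4, 1.6, 6 → best response Bottom.
Row against Q: payoffs 6, 4.1, 1.8 → best response Top.
Column against Top: payoffs 4.5, 3.2 → best response P.
Column against Middle: payoffs 1.2, 4.1 → best response Q.
Column against Bottom: payoffs 3.2, 5.6 → best response Q.
No profile is a mutual best response for all players.

There is no pure-strategy Nash equilibrium.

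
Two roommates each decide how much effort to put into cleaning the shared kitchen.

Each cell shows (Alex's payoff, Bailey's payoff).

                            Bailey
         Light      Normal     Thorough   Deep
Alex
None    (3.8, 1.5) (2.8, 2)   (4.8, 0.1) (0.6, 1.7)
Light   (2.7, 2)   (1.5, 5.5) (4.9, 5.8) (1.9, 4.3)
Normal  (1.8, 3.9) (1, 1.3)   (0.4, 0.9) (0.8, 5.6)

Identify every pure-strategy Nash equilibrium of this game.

The pure Nash equilibria are (None, Normal) and (Light, Thorough).

(None, Light): Bailey can switch to Normal (1.5 → 2). Not NE.
(None, Normal): Alex gets 2.8, best alternative 1.5; Bailey gets 2, best alternative 1.7. No profitable deviation — NE.
(None, Thorough): Alex can switch to Light (4.8 → 4.9). Not NE.
(None, Deep): Alex can switch to Light (0.6 → 1.9). Not NE.
(Light, Light): Alex can switch to None (2.7 → 3.8). Not NE.
(Light, Normal): Alex can switch to None (1.5 → 2.8). Not NE.
(Light, Thorough): Alex gets 4.9, best alternative 4.8; Bailey gets 5.8, best alternative 5.5. No profitable deviation — NE.
(Light, Deep): Bailey can switch to Normal (4.3 → 5.5). Not NE.
(Normal, Light): Alex can switch to None (1.8 → 3.8). Not NE.
(Normal, Normal): Alex can switch to None (1 → 2.8). Not NE.
(Normal, Thorough): Alex can switch to None (0.4 → 4.8). Not NE.
(Normal, Deep): Alex can switch to Light (0.8 → 1.9). Not NE.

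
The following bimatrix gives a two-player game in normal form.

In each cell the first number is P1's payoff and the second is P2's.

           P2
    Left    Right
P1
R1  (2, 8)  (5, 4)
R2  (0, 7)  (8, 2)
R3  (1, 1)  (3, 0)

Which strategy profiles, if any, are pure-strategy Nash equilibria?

(R1, Left)

Mark each player's best response to every combination of opponents' strategies; a profile where every player is best-responding is a pure Nash equilibrium.
P1 against Left: payoffs 2, 0, 1 → best response R1.
P1 against Right: payoffs 5, 8, 3 → best response R2.
P2 against R1: payoffs 8, 4 → best response Left.
P2 against R2: payoffs 7, 2 → best response Left.
P2 against R3: payoffs 1, 0 → best response Left.
Mutual best responses: (R1, Left).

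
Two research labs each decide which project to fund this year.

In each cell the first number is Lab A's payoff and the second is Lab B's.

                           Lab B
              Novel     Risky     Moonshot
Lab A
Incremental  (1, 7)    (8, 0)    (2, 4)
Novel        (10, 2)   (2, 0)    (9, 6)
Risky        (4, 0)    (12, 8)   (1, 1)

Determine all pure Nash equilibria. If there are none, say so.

The pure Nash equilibria are (Novel, Moonshot); (Risky, Risky).

Lab A against Novel: payoffs 1, 10, 4 → best response Novel.
Lab A against Risky: payoffs 8, 2, 12 → best response Risky.
Lab A against Moonshot: payoffs 2, 9, 1 → best response Novel.
Lab B against Incremental: payoffs 7, 0, 4 → best response Novel.
Lab B against Novel: payoffs 2, 0, 6 → best response Moonshot.
Lab B against Risky: payoffs 0, 8, 1 → best response Risky.
Mutual best responses: (Novel, Moonshot); (Risky, Risky).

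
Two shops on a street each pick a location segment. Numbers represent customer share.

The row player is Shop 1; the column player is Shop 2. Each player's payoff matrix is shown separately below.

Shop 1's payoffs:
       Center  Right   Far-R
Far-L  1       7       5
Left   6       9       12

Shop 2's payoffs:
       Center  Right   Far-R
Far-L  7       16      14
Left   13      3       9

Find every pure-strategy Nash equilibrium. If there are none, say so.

Mark each player's best response to every combination of opponents' strategies; a profile where every player is best-responding is a pure Nash equilibrium.
Shop 1 against Center: payoffs 1, 6 → best response Left.
Shop 1 against Right: payoffs 7, 9 → best response Left.
Shop 1 against Far-R: payoffs 5, 12 → best response Left.
Shop 2 against Far-L: payoffs 7, 16, 14 → best response Right.
Shop 2 against Left: payoffs 13, 3, 9 → best response Center.
Mutual best responses: (Left, Center).

(Left, Center)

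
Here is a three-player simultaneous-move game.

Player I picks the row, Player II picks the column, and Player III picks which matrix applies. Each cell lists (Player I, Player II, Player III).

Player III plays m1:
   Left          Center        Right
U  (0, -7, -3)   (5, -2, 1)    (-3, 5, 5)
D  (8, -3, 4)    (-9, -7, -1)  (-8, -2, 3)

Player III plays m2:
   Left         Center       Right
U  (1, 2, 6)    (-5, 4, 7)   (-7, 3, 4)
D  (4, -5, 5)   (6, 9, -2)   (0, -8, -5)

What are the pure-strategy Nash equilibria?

The unique pure-strategy Nash equilibrium is (U, Right, m1).

(U, Left, m1): Player I can switch to D (0 → 8). Not NE.
(U, Left, m2): Player I can switch to D (1 → 4). Not NE.
(U, Center, m1): Player II can switch to Right (-2 → 5). Not NE.
(U, Center, m2): Player I can switch to D (-5 → 6). Not NE.
(U, Right, m1): Player I gets -3, best alternative -8; Player II gets 5, best alternative -2; Player III gets 5, best alternative 4. No profitable deviation — NE.
(U, Right, m2): Player I can switch to D (-7 → 0). Not NE.
(D, Left, m1): Player II can switch to Right (-3 → -2). Not NE.
(D, Left, m2): Player II can switch to Center (-5 → 9). Not NE.
(D, Center, m1): Player I can switch to U (-9 → 5). Not NE.
(D, Center, m2): Player III can switch to m1 (-2 → -1). Not NE.
(D, Right, m1): Player I can switch to U (-8 → -3). Not NE.
(D, Right, m2): Player II can switch to Left (-8 → -5). Not NE.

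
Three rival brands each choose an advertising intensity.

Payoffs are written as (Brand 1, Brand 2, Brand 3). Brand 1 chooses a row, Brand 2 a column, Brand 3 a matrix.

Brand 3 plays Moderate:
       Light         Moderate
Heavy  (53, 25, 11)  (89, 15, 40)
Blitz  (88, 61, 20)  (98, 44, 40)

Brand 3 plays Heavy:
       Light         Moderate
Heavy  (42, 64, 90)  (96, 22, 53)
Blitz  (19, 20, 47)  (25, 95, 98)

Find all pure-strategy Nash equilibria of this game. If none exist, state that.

(Heavy, Light, Heavy)

(Heavy, Light, Moderate): Brand 1 can switch to Blitz (53 → 88). Not NE.
(Heavy, Light, Heavy): Brand 1 gets 42, best alternative 19; Brand 2 gets 64, best alternative 22; Brand 3 gets 90, best alternative 11. No profitable deviation — NE.
(Heavy, Moderate, Moderate): Brand 1 can switch to Blitz (89 → 98). Not NE.
(Heavy, Moderate, Heavy): Brand 2 can switch to Light (22 → 64). Not NE.
(Blitz, Light, Moderate): Brand 3 can switch to Heavy (20 → 47). Not NE.
(Blitz, Light, Heavy): Brand 1 can switch to Heavy (19 → 42). Not NE.
(Blitz, Moderate, Moderate): Brand 2 can switch to Light (44 → 61). Not NE.
(Blitz, Moderate, Heavy): Brand 1 can switch to Heavy (25 → 96). Not NE.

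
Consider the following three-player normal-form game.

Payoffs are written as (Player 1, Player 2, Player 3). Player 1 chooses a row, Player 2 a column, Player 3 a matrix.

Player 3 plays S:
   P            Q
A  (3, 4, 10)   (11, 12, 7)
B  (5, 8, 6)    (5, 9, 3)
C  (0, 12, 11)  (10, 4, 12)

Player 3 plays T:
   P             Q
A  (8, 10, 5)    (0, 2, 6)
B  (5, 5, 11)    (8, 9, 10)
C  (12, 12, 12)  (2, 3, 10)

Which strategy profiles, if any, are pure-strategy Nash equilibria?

(A, Q, S), (B, Q, T), (C, P, T)

(A, P, S): Player 1 can switch to B (3 → 5). Not NE.
(A, P, T): Player 1 can switch to C (8 → 12). Not NE.
(A, Q, S): Player 1 gets 11, best alternative 10; Player 2 gets 12, best alternative 4; Player 3 gets 7, best alternative 6. No profitable deviation — NE.
(A, Q, T): Player 1 can switch to B (0 → 8). Not NE.
(B, P, S): Player 2 can switch to Q (8 → 9). Not NE.
(B, P, T): Player 1 can switch to A (5 → 8). Not NE.
(B, Q, S): Player 1 can switch to A (5 → 11). Not NE.
(B, Q, T): Player 1 gets 8, best alternative 2; Player 2 gets 9, best alternative 5; Player 3 gets 10, best alternative 3. No profitable deviation — NE.
(C, P, S): Player 1 can switch to A (0 → 3). Not NE.
(C, P, T): Player 1 gets 12, best alternative 8; Player 2 gets 12, best alternative 3; Player 3 gets 12, best alternative 11. No profitable deviation — NE.
(C, Q, S): Player 1 can switch to A (10 → 11). Not NE.
(C, Q, T): Player 1 can switch to B (2 → 8). Not NE.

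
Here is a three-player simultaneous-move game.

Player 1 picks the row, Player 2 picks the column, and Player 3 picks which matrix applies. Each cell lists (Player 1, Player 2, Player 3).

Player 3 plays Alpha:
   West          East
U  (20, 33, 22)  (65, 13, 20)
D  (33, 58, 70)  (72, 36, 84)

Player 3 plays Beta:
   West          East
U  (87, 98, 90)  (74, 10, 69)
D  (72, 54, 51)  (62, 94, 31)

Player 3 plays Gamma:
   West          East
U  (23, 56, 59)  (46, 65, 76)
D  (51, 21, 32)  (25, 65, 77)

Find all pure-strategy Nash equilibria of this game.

(U, West, Beta), (U, East, Gamma), (D, West, Alpha)

Player 1 against (West, Alpha): payoffs 20, 33 → best response D.
Player 1 against (West, Beta): payoffs 87, 72 → best response U.
Player 1 against (West, Gamma): payoffs 23, 51 → best response D.
Player 1 against (East, Alpha): payoffs 65, 72 → best response D.
Player 1 against (East, Beta): payoffs 74, 62 → best response U.
Player 1 against (East, Gamma): payoffs 46, 25 → best response U.
Player 2 against (U, Alpha): payoffs 33, 13 → best response West.
Player 2 against (U, Beta): payoffs 98, 10 → best response West.
Player 2 against (U, Gamma): payoffs 56, 65 → best response East.
Player 2 against (D, Alpha): payoffs 58, 36 → best response West.
Player 2 against (D, Beta): payoffs 54, 94 → best response East.
Player 2 against (D, Gamma): payoffs 21, 65 → best response East.
Player 3 against (U, West): payoffs 22, 90, 59 → best response Beta.
Player 3 against (U, East): payoffs 20, 69, 76 → best response Gamma.
Player 3 against (D, West): payoffs 70, 51, 32 → best response Alpha.
Player 3 against (D, East): payoffs 84, 31, 77 → best response Alpha.
Mutual best responses: (U, West, Beta); (U, East, Gamma); (D, West, Alpha).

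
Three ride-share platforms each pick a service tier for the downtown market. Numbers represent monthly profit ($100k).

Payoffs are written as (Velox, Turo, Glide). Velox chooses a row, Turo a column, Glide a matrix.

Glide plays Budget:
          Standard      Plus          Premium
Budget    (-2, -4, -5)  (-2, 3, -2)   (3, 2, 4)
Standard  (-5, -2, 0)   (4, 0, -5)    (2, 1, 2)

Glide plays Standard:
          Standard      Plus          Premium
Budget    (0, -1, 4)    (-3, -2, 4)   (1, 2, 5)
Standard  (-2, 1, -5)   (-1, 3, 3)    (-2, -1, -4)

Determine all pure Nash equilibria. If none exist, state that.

The pure Nash equilibria are (Budget, Premium, Standard) and (Standard, Plus, Standard).

Mark each player's best response to every combination of opponents' strategies; a profile where every player is best-responding is a pure Nash equilibrium.
Velox against (Standard, Budget): payoffs -2, -5 → best response Budget.
Velox against (Standard, Standard): payoffs 0, -2 → best response Budget.
Velox against (Plus, Budget): payoffs -2, 4 → best response Standard.
Velox against (Plus, Standard): payoffs -3, -1 → best response Standard.
Velox against (Premium, Budget): payoffs 3, 2 → best response Budget.
Velox against (Premium, Standard): payoffs 1, -2 → best response Budget.
Turo against (Budget, Budget): payoffs -4, 3, 2 → best response Plus.
Turo against (Budget, Standard): payoffs -1, -2, 2 → best response Premium.
Turo against (Standard, Budget): payoffs -2, 0, 1 → best response Premium.
Turo against (Standard, Standard): payoffs 1, 3, -1 → best response Plus.
Glide against (Budget, Standard): payoffs -5, 4 → best response Standard.
Glide against (Budget, Plus): payoffs -2, 4 → best response Standard.
Glide against (Budget, Premium): payoffs 4, 5 → best response Standard.
Glide against (Standard, Standard): payoffs 0, -5 → best response Budget.
Glide against (Standard, Plus): payoffs -5, 3 → best response Standard.
Glide against (Standard, Premium): payoffs 2, -4 → best response Budget.
Mutual best responses: (Budget, Premium, Standard); (Standard, Plus, Standard).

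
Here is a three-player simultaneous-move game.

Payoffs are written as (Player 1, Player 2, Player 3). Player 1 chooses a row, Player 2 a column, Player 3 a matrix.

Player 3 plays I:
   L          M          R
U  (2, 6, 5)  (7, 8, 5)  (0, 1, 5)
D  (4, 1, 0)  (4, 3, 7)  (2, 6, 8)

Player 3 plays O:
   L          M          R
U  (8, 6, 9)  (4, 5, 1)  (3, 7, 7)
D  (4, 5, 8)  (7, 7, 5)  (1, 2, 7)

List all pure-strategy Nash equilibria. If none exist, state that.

(U, L, I): Player 1 can switch to D (2 → 4). Not NE.
(U, L, O): Player 2 can switch to R (6 → 7). Not NE.
(U, M, I): Player 1 gets 7, best alternative 4; Player 2 gets 8, best alternative 6; Player 3 gets 5, best alternative 1. No profitable deviation — NE.
(U, M, O): Player 1 can switch to D (4 → 7). Not NE.
(U, R, I): Player 1 can switch to D (0 → 2). Not NE.
(U, R, O): Player 1 gets 3, best alternative 1; Player 2 gets 7, best alternative 6; Player 3 gets 7, best alternative 5. No profitable deviation — NE.
(D, L, I): Player 2 can switch to M (1 → 3). Not NE.
(D, L, O): Player 1 can switch to U (4 → 8). Not NE.
(D, M, I): Player 1 can switch to U (4 → 7). Not NE.
(D, M, O): Player 3 can switch to I (5 → 7). Not NE.
(D, R, I): Player 1 gets 2, best alternative 0; Player 2 gets 6, best alternative 3; Player 3 gets 8, best alternative 7. No profitable deviation — NE.
(D, R, O): Player 1 can switch to U (1 → 3). Not NE.

The pure Nash equilibria are (U, M, I); (U, R, O); (D, R, I).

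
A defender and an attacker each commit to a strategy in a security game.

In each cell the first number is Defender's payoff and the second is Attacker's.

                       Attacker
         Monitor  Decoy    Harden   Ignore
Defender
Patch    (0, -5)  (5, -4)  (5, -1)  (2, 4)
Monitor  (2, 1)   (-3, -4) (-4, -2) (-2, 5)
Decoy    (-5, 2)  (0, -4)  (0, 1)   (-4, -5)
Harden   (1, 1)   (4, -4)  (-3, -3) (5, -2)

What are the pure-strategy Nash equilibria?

(Patch, Monitor): Defender can switch to Monitor (0 → 2). Not NE.
(Patch, Decoy): Attacker can switch to Harden (-4 → -1). Not NE.
(Patch, Harden): Attacker can switch to Ignore (-1 → 4). Not NE.
(Patch, Ignore): Defender can switch to Harden (2 → 5). Not NE.
(Monitor, Monitor): Attacker can switch to Ignore (1 → 5). Not NE.
(Monitor, Decoy): Defender can switch to Patch (-3 → 5). Not NE.
(Monitor, Harden): Defender can switch to Patch (-4 → 5). Not NE.
(Monitor, Ignore): Defender can switch to Patch (-2 → 2). Not NE.
(Decoy, Monitor): Defender can switch to Patch (-5 → 0). Not NE.
(Decoy, Decoy): Defender can switch to Patch (0 → 5). Not NE.
(The remaining 6 profiles each have a profitable deviation by the same check.)

This game has no pure Nash equilibrium.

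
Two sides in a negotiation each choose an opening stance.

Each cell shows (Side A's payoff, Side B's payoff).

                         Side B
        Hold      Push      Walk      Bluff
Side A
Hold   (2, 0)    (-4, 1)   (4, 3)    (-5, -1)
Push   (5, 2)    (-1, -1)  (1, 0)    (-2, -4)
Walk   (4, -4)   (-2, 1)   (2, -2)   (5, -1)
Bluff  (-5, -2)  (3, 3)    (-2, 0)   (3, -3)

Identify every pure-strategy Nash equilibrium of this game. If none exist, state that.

The pure Nash equilibria are (Hold, Walk); (Push, Hold); (Bluff, Push).

For each strategy profile, look for a profitable unilateral deviation.
(Hold, Hold): Side A can switch to Push (2 → 5). Not NE.
(Hold, Push): Side A can switch to Push (-4 → -1). Not NE.
(Hold, Walk): Side A gets 4, best alternative 2; Side B gets 3, best alternative 1. No profitable deviation — NE.
(Hold, Bluff): Side A can switch to Push (-5 → -2). Not NE.
(Push, Hold): Side A gets 5, best alternative 4; Side B gets 2, best alternative 0. No profitable deviation — NE.
(Push, Push): Side A can switch to Bluff (-1 → 3). Not NE.
(Push, Walk): Side A can switch to Hold (1 → 4). Not NE.
(Push, Bluff): Side A can switch to Walk (-2 → 5). Not NE.
(Walk, Hold): Side A can switch to Push (4 → 5). Not NE.
(Walk, Push): Side A can switch to Push (-2 → -1). Not NE.
(Bluff, Push): Side A gets 3, best alternative -1; Side B gets 3, best alternative 0. No profitable deviation — NE.
(The remaining 5 profiles each have a profitable deviation by the same check.)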